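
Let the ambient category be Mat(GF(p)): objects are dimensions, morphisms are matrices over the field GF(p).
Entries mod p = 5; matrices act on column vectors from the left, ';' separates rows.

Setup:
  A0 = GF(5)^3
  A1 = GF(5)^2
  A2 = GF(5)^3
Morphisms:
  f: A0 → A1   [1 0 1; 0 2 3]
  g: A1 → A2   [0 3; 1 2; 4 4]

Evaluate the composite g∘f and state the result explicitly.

Answer: [0 1 4; 1 4 2; 4 3 1]

Work:
  e0=⟨1,0,0⟩ f→⟨1,0⟩ g→⟨0,1,4⟩
  e1=⟨0,1,0⟩ f→⟨0,2⟩ g→⟨1,4,3⟩
  e2=⟨0,0,1⟩ f→⟨1,3⟩ g→⟨4,2,1⟩
result: [0 1 4; 1 4 2; 4 3 1]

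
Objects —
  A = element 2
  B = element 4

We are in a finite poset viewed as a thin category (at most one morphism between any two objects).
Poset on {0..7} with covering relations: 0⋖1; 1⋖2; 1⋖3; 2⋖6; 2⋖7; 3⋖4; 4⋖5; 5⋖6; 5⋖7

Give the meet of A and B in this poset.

Lower bounds of A=2 and B=4: {0,1}
  0 <= 1
  1 <= 1
glb = 1

Answer: A∧B = 1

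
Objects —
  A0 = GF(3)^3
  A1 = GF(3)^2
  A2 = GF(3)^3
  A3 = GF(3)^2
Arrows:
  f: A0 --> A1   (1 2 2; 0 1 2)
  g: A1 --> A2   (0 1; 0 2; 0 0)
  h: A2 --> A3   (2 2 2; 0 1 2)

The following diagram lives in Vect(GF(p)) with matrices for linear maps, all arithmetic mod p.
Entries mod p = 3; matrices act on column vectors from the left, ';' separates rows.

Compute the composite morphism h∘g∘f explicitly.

  e0=[1,0,0] f-->[1,0] g-->[0,0,0] h-->[0,0]
  e1=[0,1,0] f-->[2,1] g-->[1,2,0] h-->[0,2]
  e2=[0,0,1] f-->[2,2] g-->[2,1,0] h-->[0,1]
composite: (0 0 0; 0 2 1)

Answer: (0 0 0; 0 2 1)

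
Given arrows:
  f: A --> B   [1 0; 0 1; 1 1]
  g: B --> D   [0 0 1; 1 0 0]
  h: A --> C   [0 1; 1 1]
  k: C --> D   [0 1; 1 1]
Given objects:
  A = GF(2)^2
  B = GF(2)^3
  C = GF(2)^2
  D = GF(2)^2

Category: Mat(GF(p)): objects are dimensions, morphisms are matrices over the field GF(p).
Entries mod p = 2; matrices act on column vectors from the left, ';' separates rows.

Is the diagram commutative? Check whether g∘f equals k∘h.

Answer: COMMUTES

Derivation:
Along f;g (path 1):
  e0=⟨1,0⟩ f-->⟨1,0,1⟩ g-->⟨1,1⟩
  e1=⟨0,1⟩ f-->⟨0,1,1⟩ g-->⟨1,0⟩
  ⟦path⟧₁ = [1 1; 1 0]
Along h;k (path 2):
  e0=⟨1,0⟩ h-->⟨0,1⟩ k-->⟨1,1⟩
  e1=⟨0,1⟩ h-->⟨1,1⟩ k-->⟨1,0⟩
  ⟦path⟧₂ = [1 1; 1 0]
Equal? same morphism ✓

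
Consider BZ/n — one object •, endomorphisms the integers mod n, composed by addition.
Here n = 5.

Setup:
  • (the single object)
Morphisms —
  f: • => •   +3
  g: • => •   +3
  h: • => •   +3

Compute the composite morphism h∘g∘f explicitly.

Answer: +4

Trace:
  0 +3≡3 +3≡1 +3≡4  (mod 5)
⟦path⟧: +4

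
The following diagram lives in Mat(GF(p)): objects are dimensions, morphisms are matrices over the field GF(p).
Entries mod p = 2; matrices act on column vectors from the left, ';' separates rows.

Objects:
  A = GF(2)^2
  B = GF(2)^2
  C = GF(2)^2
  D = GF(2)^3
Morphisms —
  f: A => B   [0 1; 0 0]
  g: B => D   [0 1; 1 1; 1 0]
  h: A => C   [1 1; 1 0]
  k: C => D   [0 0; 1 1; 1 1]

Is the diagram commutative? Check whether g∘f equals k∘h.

Path 1 = f;g:
  e0=(1,0) f=>(0,0) g=>(0,0,0)
  e1=(0,1) f=>(1,0) g=>(0,1,1)
  ⟦path⟧₁ = [0 0; 0 1; 0 1]
Path 2 = h;k:
  e0=(1,0) h=>(1,1) k=>(0,0,0)
  e1=(0,1) h=>(1,0) k=>(0,1,1)
  ⟦path⟧₂ = [0 0; 0 1; 0 1]
Equal? YES — commutes

Answer: COMMUTES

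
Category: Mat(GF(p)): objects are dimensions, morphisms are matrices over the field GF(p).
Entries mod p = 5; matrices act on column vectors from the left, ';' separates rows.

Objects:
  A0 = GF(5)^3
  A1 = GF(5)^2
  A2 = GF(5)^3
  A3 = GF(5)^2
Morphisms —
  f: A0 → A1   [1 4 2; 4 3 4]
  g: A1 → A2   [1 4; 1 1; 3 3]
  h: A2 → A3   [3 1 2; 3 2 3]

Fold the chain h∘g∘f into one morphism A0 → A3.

  e0=[1,0,0] f→[1,4] g→[2,0,0] h→[1,1]
  e1=[0,1,0] f→[4,3] g→[1,2,1] h→[2,0]
  e2=[0,0,1] f→[2,4] g→[3,1,3] h→[1,0]
⟦path⟧: [1 2 1; 1 0 0]

Answer: [1 2 1; 1 0 0]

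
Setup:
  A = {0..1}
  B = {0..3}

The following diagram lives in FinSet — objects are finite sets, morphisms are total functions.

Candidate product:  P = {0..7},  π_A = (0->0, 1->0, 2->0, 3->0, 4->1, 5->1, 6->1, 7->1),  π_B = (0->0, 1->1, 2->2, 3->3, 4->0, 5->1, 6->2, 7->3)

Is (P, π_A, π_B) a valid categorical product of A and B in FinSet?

Answer: VALID PRODUCT

Derivation:
|A|·|B| = 2·4 = 8;  |P| = 8
Check the pairing map k ↦ (π_A(k), π_B(k)):
  0 -> (0,0)
  1 -> (0,1)
  2 -> (0,2)
  3 -> (0,3)
  4 -> (1,0)
  5 -> (1,1)
  6 -> (1,2)
  7 -> (1,3)
distinct pairs in image: 8 / 8 needed
  → bijection onto A×B; projections well-typed.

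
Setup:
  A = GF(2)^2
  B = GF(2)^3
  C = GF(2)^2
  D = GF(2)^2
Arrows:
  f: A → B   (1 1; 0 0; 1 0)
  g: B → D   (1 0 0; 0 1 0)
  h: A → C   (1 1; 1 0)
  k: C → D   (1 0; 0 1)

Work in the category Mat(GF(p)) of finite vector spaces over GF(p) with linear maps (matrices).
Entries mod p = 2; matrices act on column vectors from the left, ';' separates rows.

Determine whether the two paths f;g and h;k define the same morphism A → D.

Answer: DOES NOT COMMUTE

Work:
Along f;g (path 1):
  e0=⟨1,0⟩ f→⟨1,0,1⟩ g→⟨1,0⟩
  e1=⟨0,1⟩ f→⟨1,0,0⟩ g→⟨1,0⟩
  composite₁ = (1 1; 0 0)
Along h;k (path 2):
  e0=⟨1,0⟩ h→⟨1,1⟩ k→⟨1,1⟩
  e1=⟨0,1⟩ h→⟨1,0⟩ k→⟨1,0⟩
  composite₂ = (1 1; 1 0)
Equal? differ; not commutative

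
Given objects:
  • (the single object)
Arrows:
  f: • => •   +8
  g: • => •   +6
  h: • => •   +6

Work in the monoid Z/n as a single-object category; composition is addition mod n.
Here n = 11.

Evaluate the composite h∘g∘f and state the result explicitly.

Answer: +9

Trace:
  0 +8≡8 +6≡3 +6≡9  (mod 11)
⟦path⟧: +9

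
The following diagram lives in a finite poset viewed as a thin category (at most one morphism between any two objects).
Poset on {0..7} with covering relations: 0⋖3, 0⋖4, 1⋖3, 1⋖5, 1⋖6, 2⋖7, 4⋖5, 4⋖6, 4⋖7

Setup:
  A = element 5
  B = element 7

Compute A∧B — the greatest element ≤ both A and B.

Answer: A∧B = 4

Trace:
{x : x≤A ∧ x≤B} = {0,4}  (A=5, B=7)
  0 ≤ 4
  4 ≤ 4
glb = 4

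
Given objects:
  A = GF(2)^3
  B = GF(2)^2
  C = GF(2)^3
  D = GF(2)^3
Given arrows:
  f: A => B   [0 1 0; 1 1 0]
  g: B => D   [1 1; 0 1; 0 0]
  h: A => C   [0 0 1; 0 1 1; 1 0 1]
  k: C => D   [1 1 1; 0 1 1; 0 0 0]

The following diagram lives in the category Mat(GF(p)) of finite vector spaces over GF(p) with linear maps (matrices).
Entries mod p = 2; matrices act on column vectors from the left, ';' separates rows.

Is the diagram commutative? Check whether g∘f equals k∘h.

Answer: DOES NOT COMMUTE

Trace:
Path 1 = f;g:
  e0=(1,0,0) f=>(0,1) g=>(1,1,0)
  e1=(0,1,0) f=>(1,1) g=>(0,1,0)
  e2=(0,0,1) f=>(0,0) g=>(0,0,0)
  result₁ = [1 0 0; 1 1 0; 0 0 0]
Path 2 = h;k:
  e0=(1,0,0) h=>(0,0,1) k=>(1,1,0)
  e1=(0,1,0) h=>(0,1,0) k=>(1,1,0)
  e2=(0,0,1) h=>(1,1,1) k=>(1,0,0)
  result₂ = [1 1 1; 1 1 0; 0 0 0]
Equal? NO — does not commute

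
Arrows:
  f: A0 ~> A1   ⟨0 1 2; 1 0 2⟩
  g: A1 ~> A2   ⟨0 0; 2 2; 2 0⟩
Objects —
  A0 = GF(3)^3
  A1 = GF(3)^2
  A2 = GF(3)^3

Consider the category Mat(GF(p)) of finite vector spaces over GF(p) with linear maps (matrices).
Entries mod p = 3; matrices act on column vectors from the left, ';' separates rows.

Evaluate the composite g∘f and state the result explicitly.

Answer: ⟨0 0 0; 2 2 2; 0 2 1⟩

Trace:
  e0=(1,0,0) f~>(0,1) g~>(0,2,0)
  e1=(0,1,0) f~>(1,0) g~>(0,2,2)
  e2=(0,0,1) f~>(2,2) g~>(0,2,1)
composite: ⟨0 0 0; 2 2 2; 0 2 1⟩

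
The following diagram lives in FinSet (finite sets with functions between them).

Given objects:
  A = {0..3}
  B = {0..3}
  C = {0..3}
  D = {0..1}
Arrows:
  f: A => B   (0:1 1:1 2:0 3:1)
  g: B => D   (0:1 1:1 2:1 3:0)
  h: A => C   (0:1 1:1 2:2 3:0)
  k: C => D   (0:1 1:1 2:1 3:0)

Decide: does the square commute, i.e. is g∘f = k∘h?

Answer: COMMUTES

Trace:
1) trace f;g:
  0 f=>1 g=>1
  1 f=>1 g=>1
  2 f=>0 g=>1
  3 f=>1 g=>1
  result₁ = (0:1 1:1 2:1 3:1)
2) trace h;k:
  0 h=>1 k=>1
  1 h=>1 k=>1
  2 h=>2 k=>1
  3 h=>0 k=>1
  result₂ = (0:1 1:1 2:1 3:1)
Equal? equal; square commutes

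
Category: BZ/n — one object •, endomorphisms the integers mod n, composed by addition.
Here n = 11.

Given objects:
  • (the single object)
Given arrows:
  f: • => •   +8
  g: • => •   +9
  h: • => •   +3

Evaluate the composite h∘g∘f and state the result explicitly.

Answer: +9

Trace:
  0 +8≡8 +9≡6 +3≡9  (mod 11)
composite: +9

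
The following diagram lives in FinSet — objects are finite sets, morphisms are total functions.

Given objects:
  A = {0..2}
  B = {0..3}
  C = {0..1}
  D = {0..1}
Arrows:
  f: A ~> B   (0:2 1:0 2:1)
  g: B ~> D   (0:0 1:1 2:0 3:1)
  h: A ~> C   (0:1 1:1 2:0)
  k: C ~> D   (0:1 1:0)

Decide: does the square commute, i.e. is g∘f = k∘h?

Path 1 = f;g:
  0 f~>2 g~>0
  1 f~>0 g~>0
  2 f~>1 g~>1
  result₁ = (0:0 1:0 2:1)
Path 2 = h;k:
  0 h~>1 k~>0
  1 h~>1 k~>0
  2 h~>0 k~>1
  result₂ = (0:0 1:0 2:1)
Equal? same morphism ✓

Answer: COMMUTES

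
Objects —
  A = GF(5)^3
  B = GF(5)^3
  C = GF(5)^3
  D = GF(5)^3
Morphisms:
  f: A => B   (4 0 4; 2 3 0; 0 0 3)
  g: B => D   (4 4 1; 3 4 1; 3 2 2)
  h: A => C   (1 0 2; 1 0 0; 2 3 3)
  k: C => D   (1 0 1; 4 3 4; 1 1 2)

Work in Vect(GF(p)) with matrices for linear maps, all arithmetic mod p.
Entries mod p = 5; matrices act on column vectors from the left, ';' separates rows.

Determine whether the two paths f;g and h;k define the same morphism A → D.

Along f;g (path 1):
  e0=(1,0,0) f=>(4,2,0) g=>(4,0,1)
  e1=(0,1,0) f=>(0,3,0) g=>(2,2,1)
  e2=(0,0,1) f=>(4,0,3) g=>(4,0,3)
  composite₁ = (4 2 4; 0 2 0; 1 1 3)
Along h;k (path 2):
  e0=(1,0,0) h=>(1,1,2) k=>(3,0,1)
  e1=(0,1,0) h=>(0,0,3) k=>(3,2,1)
  e2=(0,0,1) h=>(2,0,3) k=>(0,0,3)
  composite₂ = (3 3 0; 0 2 0; 1 1 3)
Equal? differ; not commutative

Answer: DOES NOT COMMUTE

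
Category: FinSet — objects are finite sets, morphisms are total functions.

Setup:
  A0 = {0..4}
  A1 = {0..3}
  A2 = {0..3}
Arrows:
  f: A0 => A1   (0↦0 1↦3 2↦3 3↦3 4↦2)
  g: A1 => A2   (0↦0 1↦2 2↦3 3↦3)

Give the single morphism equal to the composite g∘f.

Answer: (0↦0 1↦3 2↦3 3↦3 4↦3)

Trace:
  0 f=>0 g=>0
  1 f=>3 g=>3
  2 f=>3 g=>3
  3 f=>3 g=>3
  4 f=>2 g=>3
⟦path⟧: (0↦0 1↦3 2↦3 3↦3 4↦3)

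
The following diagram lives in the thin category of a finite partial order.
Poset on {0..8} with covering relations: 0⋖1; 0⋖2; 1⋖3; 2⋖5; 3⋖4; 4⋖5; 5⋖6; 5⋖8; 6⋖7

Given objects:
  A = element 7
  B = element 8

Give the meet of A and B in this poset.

Answer: A∧B = 5

Work:
Common predecessors of 7,8: {0,1,2,3,4,5}
  0 <= 5
  1 <= 5
  2 <= 5
  3 <= 5
  4 <= 5
  5 <= 5
glb = 5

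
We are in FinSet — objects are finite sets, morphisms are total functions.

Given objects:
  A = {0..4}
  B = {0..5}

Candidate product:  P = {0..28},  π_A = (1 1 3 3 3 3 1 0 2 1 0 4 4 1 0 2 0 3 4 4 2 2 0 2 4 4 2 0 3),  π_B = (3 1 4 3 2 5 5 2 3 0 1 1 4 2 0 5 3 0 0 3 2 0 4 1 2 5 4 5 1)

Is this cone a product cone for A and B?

|A|·|B| = 5·6 = 30;  |P| = 29
  → cardinalities differ; no bijection possible.

Answer: NOT A VALID PRODUCT — |P|=29 ≠ |A|·|B|=30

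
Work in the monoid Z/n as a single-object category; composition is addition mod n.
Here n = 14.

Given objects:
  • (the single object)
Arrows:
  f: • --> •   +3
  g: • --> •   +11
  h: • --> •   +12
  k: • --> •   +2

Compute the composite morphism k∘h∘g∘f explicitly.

Answer: +0

Trace:
  0 +3≡3 +11≡0 +12≡12 +2≡0  (mod 14)
⟦path⟧: +0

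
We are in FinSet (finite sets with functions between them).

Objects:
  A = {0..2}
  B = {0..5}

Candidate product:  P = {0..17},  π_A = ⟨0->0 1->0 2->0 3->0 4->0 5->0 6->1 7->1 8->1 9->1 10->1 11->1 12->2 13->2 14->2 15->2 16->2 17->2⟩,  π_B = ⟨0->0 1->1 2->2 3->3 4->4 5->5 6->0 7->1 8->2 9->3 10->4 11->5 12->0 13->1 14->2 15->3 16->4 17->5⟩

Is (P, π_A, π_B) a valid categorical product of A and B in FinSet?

Answer: VALID PRODUCT

Work:
|A|·|B| = 3·6 = 18;  |P| = 18
Check the pairing map k ↦ (π_A(k), π_B(k)):
  0 -> (0,0)
  1 -> (0,1)
  2 -> (0,2)
  3 -> (0,3)
  4 -> (0,4)
  5 -> (0,5)
  6 -> (1,0)
  7 -> (1,1)
  8 -> (1,2)
  9 -> (1,3)
  10 -> (1,4)
  11 -> (1,5)
  12 -> (2,0)
  13 -> (2,1)
  14 -> (2,2)
  15 -> (2,3)
  16 -> (2,4)
  17 -> (2,5)
distinct pairs in image: 18 / 18 needed
  → bijection onto A×B; projections well-typed.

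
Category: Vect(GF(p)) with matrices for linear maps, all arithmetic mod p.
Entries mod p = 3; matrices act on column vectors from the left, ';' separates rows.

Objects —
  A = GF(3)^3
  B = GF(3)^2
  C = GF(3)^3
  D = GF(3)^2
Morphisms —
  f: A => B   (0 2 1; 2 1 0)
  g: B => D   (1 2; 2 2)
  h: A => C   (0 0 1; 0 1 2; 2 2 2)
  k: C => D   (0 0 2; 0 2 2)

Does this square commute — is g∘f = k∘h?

Along f;g (path 1):
  e0=[1,0,0] f=>[0,2] g=>[1,1]
  e1=[0,1,0] f=>[2,1] g=>[1,0]
  e2=[0,0,1] f=>[1,0] g=>[1,2]
  composite₁ = (1 1 1; 1 0 2)
Along h;k (path 2):
  e0=[1,0,0] h=>[0,0,2] k=>[1,1]
  e1=[0,1,0] h=>[0,1,2] k=>[1,0]
  e2=[0,0,1] h=>[1,2,2] k=>[1,2]
  composite₂ = (1 1 1; 1 0 2)
Equal? YES — commutes

Answer: COMMUTES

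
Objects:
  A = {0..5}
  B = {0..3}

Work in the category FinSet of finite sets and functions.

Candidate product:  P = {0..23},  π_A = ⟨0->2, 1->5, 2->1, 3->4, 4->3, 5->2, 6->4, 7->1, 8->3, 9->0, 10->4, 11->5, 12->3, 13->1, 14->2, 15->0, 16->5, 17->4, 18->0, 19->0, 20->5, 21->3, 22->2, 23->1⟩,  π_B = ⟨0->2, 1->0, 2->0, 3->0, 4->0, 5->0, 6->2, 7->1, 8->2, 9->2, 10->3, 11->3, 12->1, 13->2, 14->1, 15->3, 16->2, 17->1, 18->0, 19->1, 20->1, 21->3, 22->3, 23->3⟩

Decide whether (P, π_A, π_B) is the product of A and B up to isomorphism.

Answer: VALID PRODUCT

Work:
|A|·|B| = 6·4 = 24;  |P| = 24
Check the pairing map k ↦ (π_A(k), π_B(k)):
  0 -> (2,2)
  1 -> (5,0)
  2 -> (1,0)
  3 -> (4,0)
  4 -> (3,0)
  5 -> (2,0)
  6 -> (4,2)
  7 -> (1,1)
  8 -> (3,2)
  9 -> (0,2)
  10 -> (4,3)
  11 -> (5,3)
  12 -> (3,1)
  13 -> (1,2)
  14 -> (2,1)
  15 -> (0,3)
  16 -> (5,2)
  17 -> (4,1)
  18 -> (0,0)
  19 -> (0,1)
  20 -> (5,1)
  21 -> (3,3)
  22 -> (2,3)
  23 -> (1,3)
distinct pairs in image: 24 / 24 needed
  → bijection onto A×B; projections well-typed.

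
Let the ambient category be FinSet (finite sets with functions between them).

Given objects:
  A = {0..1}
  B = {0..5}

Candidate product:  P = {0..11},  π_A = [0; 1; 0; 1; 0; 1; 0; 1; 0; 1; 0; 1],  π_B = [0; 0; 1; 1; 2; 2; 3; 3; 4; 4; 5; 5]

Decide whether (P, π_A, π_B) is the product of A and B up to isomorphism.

|A|·|B| = 2·6 = 12;  |P| = 12
Check the pairing map k ↦ (π_A(k), π_B(k)):
  0 -> (0,0)
  1 -> (1,0)
  2 -> (0,1)
  3 -> (1,1)
  4 -> (0,2)
  5 -> (1,2)
  6 -> (0,3)
  7 -> (1,3)
  8 -> (0,4)
  9 -> (1,4)
  10 -> (0,5)
  11 -> (1,5)
distinct pairs in image: 12 / 12 needed
  → bijection onto A×B; projections well-typed.

Answer: VALID PRODUCT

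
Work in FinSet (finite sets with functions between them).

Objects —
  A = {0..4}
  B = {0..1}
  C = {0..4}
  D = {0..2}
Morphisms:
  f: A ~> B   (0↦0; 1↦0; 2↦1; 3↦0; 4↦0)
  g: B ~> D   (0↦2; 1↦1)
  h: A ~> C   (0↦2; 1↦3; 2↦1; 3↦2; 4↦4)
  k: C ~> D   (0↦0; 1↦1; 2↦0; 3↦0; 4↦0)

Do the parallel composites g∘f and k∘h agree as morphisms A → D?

1) trace f;g:
  0 f~>0 g~>2
  1 f~>0 g~>2
  2 f~>1 g~>1
  3 f~>0 g~>2
  4 f~>0 g~>2
  ⟦path⟧₁ = (0↦2; 1↦2; 2↦1; 3↦2; 4↦2)
2) trace h;k:
  0 h~>2 k~>0
  1 h~>3 k~>0
  2 h~>1 k~>1
  3 h~>2 k~>0
  4 h~>4 k~>0
  ⟦path⟧₂ = (0↦0; 1↦0; 2↦1; 3↦0; 4↦0)
Equal? distinct morphisms ✗

Answer: DOES NOT COMMUTE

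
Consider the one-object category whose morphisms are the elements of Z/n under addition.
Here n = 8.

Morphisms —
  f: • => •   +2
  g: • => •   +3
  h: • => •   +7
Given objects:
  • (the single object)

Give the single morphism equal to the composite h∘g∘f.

Answer: +4

Trace:
  0 +2≡2 +3≡5 +7≡4  (mod 8)
result: +4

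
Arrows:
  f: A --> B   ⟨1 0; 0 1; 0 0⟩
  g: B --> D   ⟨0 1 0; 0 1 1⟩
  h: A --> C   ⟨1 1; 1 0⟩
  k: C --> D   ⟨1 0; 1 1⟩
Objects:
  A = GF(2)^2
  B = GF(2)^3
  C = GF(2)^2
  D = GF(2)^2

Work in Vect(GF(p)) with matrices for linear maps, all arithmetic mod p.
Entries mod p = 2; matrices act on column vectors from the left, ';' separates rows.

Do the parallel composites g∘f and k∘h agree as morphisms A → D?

Along f;g (path 1):
  e0=(1,0) f-->(1,0,0) g-->(0,0)
  e1=(0,1) f-->(0,1,0) g-->(1,1)
  ⟦path⟧₁ = ⟨0 1; 0 1⟩
Along h;k (path 2):
  e0=(1,0) h-->(1,1) k-->(1,0)
  e1=(0,1) h-->(1,0) k-->(1,1)
  ⟦path⟧₂ = ⟨1 1; 0 1⟩
Equal? NO — does not commute

Answer: DOES NOT COMMUTE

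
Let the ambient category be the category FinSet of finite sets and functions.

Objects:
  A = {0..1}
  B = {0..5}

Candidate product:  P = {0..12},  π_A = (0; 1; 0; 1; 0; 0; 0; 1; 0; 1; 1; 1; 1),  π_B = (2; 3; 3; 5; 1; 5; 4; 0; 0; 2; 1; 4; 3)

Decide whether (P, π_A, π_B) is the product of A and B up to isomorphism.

Answer: NOT A VALID PRODUCT — |P|=13 ≠ |A|·|B|=12

Work:
|A|·|B| = 2·6 = 12;  |P| = 13
  → cardinalities differ; no bijection possible.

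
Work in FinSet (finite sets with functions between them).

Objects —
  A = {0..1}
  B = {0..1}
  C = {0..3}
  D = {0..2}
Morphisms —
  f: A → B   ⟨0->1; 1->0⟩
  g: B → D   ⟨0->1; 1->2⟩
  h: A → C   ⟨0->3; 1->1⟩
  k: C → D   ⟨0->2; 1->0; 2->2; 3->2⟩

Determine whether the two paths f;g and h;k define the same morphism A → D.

Answer: DOES NOT COMMUTE

Work:
1) trace f;g:
  0 f→1 g→2
  1 f→0 g→1
  result₁ = ⟨0->2; 1->1⟩
2) trace h;k:
  0 h→3 k→2
  1 h→1 k→0
  result₂ = ⟨0->2; 1->0⟩
Equal? distinct morphisms ✗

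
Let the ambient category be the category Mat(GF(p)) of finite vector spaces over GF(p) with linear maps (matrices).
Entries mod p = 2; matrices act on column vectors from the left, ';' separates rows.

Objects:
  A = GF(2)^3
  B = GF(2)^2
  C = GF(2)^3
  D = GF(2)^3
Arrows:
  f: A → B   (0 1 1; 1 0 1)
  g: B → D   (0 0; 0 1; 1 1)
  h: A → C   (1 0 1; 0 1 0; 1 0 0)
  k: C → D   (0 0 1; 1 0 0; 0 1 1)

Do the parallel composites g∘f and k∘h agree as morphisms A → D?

Path 1 = f;g:
  e0=⟨1,0,0⟩ f→⟨0,1⟩ g→⟨0,1,1⟩
  e1=⟨0,1,0⟩ f→⟨1,0⟩ g→⟨0,0,1⟩
  e2=⟨0,0,1⟩ f→⟨1,1⟩ g→⟨0,1,0⟩
  ⟦path⟧₁ = (0 0 0; 1 0 1; 1 1 0)
Path 2 = h;k:
  e0=⟨1,0,0⟩ h→⟨1,0,1⟩ k→⟨1,1,1⟩
  e1=⟨0,1,0⟩ h→⟨0,1,0⟩ k→⟨0,0,1⟩
  e2=⟨0,0,1⟩ h→⟨1,0,0⟩ k→⟨0,1,0⟩
  ⟦path⟧₂ = (1 0 0; 1 0 1; 1 1 0)
Equal? distinct morphisms ✗

Answer: DOES NOT COMMUTE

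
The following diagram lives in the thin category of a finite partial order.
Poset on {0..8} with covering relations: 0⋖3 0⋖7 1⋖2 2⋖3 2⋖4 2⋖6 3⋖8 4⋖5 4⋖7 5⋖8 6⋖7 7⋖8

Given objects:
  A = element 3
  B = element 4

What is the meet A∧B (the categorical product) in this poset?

Lower bounds of A=3 and B=4: {1,2}
  1 ≤ 2
  2 ≤ 2
glb = 2

Answer: A∧B = 2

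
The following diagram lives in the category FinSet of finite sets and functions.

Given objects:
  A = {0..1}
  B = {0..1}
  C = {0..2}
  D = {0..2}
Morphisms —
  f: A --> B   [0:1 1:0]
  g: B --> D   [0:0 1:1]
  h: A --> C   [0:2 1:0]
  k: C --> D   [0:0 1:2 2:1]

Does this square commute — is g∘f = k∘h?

Path 1 = f;g:
  0 f-->1 g-->1
  1 f-->0 g-->0
  result₁ = [0:1 1:0]
Path 2 = h;k:
  0 h-->2 k-->1
  1 h-->0 k-->0
  result₂ = [0:1 1:0]
Equal? equal; square commutes

Answer: COMMUTES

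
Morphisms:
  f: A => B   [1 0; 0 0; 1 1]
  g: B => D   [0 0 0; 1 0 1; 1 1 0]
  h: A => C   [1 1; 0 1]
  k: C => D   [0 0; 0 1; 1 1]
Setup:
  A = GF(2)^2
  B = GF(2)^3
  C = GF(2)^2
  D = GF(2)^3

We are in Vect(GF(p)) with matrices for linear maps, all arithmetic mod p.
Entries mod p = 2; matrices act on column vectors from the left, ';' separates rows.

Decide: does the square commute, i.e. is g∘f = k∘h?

Answer: COMMUTES

Trace:
Along f;g (path 1):
  e0=⟨1,0⟩ f=>⟨1,0,1⟩ g=>⟨0,0,1⟩
  e1=⟨0,1⟩ f=>⟨0,0,1⟩ g=>⟨0,1,0⟩
  composite₁ = [0 0; 0 1; 1 0]
Along h;k (path 2):
  e0=⟨1,0⟩ h=>⟨1,0⟩ k=>⟨0,0,1⟩
  e1=⟨0,1⟩ h=>⟨1,1⟩ k=>⟨0,1,0⟩
  composite₂ = [0 0; 0 1; 1 0]
Equal? same morphism ✓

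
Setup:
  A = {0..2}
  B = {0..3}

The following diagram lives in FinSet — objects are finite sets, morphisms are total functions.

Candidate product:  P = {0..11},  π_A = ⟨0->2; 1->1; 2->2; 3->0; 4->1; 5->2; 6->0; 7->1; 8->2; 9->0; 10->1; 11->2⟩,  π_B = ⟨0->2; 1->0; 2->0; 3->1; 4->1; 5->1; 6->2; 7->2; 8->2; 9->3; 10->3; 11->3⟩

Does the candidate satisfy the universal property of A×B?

Answer: NOT A VALID PRODUCT — duplicate pair at indices 8,0

Trace:
|A|·|B| = 3·4 = 12;  |P| = 12
Check the pairing map k ↦ (π_A(k), π_B(k)):
  0 -> (2,2)
  1 -> (1,0)
  2 -> (2,0)
  3 -> (0,1)
  4 -> (1,1)
  5 -> (2,1)
  6 -> (0,2)
  7 -> (1,2)
  8 -> (2,2)  ✗ repeats pair of k=0
  9 -> (0,3)
  10 -> (1,3)
  11 -> (2,3)
distinct pairs in image: 11 / 12 needed
  → (2,2) hit at k=0 and k=8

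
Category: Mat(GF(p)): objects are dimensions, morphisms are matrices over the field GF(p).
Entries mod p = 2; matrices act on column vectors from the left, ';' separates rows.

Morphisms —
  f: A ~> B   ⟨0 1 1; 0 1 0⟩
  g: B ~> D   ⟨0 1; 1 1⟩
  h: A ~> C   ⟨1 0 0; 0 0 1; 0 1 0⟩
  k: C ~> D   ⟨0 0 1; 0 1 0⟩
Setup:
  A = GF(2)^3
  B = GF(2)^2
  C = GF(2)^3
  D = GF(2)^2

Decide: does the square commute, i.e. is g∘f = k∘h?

1) trace f;g:
  e0=(1,0,0) f~>(0,0) g~>(0,0)
  e1=(0,1,0) f~>(1,1) g~>(1,0)
  e2=(0,0,1) f~>(1,0) g~>(0,1)
  result₁ = ⟨0 1 0; 0 0 1⟩
2) trace h;k:
  e0=(1,0,0) h~>(1,0,0) k~>(0,0)
  e1=(0,1,0) h~>(0,0,1) k~>(1,0)
  e2=(0,0,1) h~>(0,1,0) k~>(0,1)
  result₂ = ⟨0 1 0; 0 0 1⟩
Equal? YES — commutes

Answer: COMMUTES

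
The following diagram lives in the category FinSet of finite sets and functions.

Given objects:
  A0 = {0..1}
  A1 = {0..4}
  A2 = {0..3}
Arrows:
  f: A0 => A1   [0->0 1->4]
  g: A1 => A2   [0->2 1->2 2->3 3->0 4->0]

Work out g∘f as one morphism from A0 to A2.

  0 f=>0 g=>2
  1 f=>4 g=>0
composite: [0->2 1->0]

Answer: [0->2 1->0]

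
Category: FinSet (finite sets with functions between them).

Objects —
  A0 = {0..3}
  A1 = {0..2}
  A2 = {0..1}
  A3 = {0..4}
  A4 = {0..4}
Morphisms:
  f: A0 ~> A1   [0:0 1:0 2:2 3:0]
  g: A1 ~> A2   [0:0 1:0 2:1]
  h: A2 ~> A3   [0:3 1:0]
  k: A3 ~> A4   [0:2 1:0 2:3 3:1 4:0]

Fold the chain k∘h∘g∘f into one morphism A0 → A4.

  0 f~>0 g~>0 h~>3 k~>1
  1 f~>0 g~>0 h~>3 k~>1
  2 f~>2 g~>1 h~>0 k~>2
  3 f~>0 g~>0 h~>3 k~>1
⟦path⟧: [0:1 1:1 2:2 3:1]

Answer: [0:1 1:1 2:2 3:1]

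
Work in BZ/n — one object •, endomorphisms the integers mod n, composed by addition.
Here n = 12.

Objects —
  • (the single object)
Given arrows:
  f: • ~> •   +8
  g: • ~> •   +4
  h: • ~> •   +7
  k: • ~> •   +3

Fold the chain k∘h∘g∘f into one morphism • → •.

Answer: +10

Derivation:
  0 +8≡8 +4≡0 +7≡7 +3≡10  (mod 12)
⟦path⟧: +10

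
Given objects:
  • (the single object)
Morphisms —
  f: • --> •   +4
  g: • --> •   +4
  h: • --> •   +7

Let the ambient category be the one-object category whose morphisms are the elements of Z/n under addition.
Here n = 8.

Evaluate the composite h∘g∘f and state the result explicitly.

Answer: +7

Trace:
  0 +4≡4 +4≡0 +7≡7  (mod 8)
composite: +7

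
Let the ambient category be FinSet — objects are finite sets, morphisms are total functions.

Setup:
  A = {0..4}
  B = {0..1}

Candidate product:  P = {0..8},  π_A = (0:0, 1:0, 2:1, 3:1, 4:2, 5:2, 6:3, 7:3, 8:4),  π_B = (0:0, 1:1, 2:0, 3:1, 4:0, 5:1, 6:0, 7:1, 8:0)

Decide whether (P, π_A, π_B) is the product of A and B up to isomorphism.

Answer: NOT A VALID PRODUCT — |P|=9 ≠ |A|·|B|=10

Derivation:
|A|·|B| = 5·2 = 10;  |P| = 9
  → cardinalities differ; no bijection possible.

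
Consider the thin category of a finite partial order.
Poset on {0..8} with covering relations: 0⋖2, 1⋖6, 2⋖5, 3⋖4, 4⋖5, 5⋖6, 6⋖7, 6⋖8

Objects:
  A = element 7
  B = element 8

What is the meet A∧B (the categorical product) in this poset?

Common predecessors of 7,8: {0,1,2,3,4,5,6}
  0 <= 6
  1 <= 6
  2 <= 6
  3 <= 6
  4 <= 6
  5 <= 6
  6 <= 6
glb = 6

Answer: A∧B = 6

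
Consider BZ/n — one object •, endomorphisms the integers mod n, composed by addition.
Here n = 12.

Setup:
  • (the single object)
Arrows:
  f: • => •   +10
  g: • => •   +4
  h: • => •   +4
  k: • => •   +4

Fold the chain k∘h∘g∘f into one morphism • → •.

  0 +10≡10 +4≡2 +4≡6 +4≡10  (mod 12)
composite: +10

Answer: +10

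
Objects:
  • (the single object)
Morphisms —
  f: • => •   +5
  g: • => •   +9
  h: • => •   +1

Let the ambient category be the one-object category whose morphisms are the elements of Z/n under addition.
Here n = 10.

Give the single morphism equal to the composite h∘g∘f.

Answer: +5

Work:
  0 +5≡5 +9≡4 +1≡5  (mod 10)
⟦path⟧: +5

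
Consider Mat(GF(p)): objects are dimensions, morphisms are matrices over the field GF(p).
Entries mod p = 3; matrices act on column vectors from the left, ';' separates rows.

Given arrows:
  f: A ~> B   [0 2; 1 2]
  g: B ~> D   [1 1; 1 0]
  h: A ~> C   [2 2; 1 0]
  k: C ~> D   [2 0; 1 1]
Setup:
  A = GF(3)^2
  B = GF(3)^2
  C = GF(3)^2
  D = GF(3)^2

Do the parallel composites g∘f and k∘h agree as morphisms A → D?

1) trace f;g:
  e0=[1,0] f~>[0,1] g~>[1,0]
  e1=[0,1] f~>[2,2] g~>[1,2]
  composite₁ = [1 1; 0 2]
2) trace h;k:
  e0=[1,0] h~>[2,1] k~>[1,0]
  e1=[0,1] h~>[2,0] k~>[1,2]
  composite₂ = [1 1; 0 2]
Equal? equal; square commutes

Answer: COMMUTES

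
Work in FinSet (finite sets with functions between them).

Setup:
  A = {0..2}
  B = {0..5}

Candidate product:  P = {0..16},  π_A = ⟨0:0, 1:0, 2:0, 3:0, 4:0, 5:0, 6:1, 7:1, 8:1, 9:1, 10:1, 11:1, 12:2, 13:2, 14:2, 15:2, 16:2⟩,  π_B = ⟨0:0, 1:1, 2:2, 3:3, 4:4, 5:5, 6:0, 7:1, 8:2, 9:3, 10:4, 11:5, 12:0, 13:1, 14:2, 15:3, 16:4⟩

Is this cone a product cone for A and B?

Answer: NOT A VALID PRODUCT — |P|=17 ≠ |A|·|B|=18

Work:
|A|·|B| = 3·6 = 18;  |P| = 17
  → cardinalities differ; no bijection possible.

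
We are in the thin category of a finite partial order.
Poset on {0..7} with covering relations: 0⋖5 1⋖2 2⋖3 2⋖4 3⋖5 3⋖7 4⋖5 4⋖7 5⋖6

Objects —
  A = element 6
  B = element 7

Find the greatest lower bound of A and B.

Common predecessors of 6,7: {1,2,3,4}
  maximal lower bounds 3 and 4 are incomparable: neither 3≤4 nor 4≤3
→ no greatest lower bound exists

Answer: NO MEET EXISTS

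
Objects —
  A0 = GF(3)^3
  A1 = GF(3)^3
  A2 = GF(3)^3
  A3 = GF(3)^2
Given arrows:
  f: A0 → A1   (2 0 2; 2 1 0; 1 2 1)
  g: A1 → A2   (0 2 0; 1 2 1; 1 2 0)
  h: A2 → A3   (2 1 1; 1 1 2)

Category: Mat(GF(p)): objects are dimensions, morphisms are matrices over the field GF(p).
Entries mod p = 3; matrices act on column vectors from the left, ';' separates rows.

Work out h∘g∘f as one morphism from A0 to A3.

Answer: (0 1 2; 2 1 1)

Work:
  e0=[1,0,0] f→[2,2,1] g→[1,1,0] h→[0,2]
  e1=[0,1,0] f→[0,1,2] g→[2,1,2] h→[1,1]
  e2=[0,0,1] f→[2,0,1] g→[0,0,2] h→[2,1]
result: (0 1 2; 2 1 1)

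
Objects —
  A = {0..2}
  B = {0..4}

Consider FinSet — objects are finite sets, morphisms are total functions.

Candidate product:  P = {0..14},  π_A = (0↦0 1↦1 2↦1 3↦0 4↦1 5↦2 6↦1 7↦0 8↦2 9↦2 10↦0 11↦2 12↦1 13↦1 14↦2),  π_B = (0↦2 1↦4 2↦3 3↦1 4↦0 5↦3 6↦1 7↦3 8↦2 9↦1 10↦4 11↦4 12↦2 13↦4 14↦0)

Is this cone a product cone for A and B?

Answer: NOT A VALID PRODUCT — duplicate pair at indices 1,13

Work:
|A|·|B| = 3·5 = 15;  |P| = 15
Check the pairing map k ↦ (π_A(k), π_B(k)):
  0 ↦ (0,2)
  1 ↦ (1,4)
  2 ↦ (1,3)
  3 ↦ (0,1)
  4 ↦ (1,0)
  5 ↦ (2,3)
  6 ↦ (1,1)
  7 ↦ (0,3)
  8 ↦ (2,2)
  9 ↦ (2,1)
  10 ↦ (0,4)
  11 ↦ (2,4)
  12 ↦ (1,2)
  13 ↦ (1,4)  ✗ repeats pair of k=1
  14 ↦ (2,0)
distinct pairs in image: 14 / 15 needed
  → (1,4) hit at k=1 and k=13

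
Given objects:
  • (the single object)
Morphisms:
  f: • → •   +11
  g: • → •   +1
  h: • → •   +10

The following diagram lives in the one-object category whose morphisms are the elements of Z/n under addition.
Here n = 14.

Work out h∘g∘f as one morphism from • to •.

  0 +11≡11 +1≡12 +10≡8  (mod 14)
⟦path⟧: +8

Answer: +8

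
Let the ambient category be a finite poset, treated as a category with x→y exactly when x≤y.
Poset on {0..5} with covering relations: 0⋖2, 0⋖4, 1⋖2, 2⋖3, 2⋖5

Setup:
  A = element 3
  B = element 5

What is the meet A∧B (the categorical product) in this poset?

Answer: A∧B = 2

Work:
Common predecessors of 3,5: {0,1,2}
  0 ⊑ 2
  1 ⊑ 2
  2 ⊑ 2
glb = 2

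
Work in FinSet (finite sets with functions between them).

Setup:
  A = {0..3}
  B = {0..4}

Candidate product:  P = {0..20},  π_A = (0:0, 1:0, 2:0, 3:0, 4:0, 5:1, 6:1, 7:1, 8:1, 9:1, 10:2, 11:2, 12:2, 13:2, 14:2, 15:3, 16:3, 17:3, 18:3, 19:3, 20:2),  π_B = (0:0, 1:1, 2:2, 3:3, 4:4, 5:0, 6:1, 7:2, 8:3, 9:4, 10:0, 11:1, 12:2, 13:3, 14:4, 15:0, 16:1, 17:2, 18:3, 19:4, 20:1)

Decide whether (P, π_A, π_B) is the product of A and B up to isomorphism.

|A|·|B| = 4·5 = 20;  |P| = 21
  → cardinalities differ; no bijection possible.

Answer: NOT A VALID PRODUCT — |P|=21 ≠ |A|·|B|=20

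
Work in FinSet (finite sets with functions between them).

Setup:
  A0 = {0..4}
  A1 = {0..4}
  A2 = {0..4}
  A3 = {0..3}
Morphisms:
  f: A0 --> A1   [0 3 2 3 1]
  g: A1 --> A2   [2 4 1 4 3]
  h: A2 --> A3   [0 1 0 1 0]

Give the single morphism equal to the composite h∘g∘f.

  0 f-->0 g-->2 h-->0
  1 f-->3 g-->4 h-->0
  2 f-->2 g-->1 h-->1
  3 f-->3 g-->4 h-->0
  4 f-->1 g-->4 h-->0
composite: [0 0 1 0 0]

Answer: [0 0 1 0 0]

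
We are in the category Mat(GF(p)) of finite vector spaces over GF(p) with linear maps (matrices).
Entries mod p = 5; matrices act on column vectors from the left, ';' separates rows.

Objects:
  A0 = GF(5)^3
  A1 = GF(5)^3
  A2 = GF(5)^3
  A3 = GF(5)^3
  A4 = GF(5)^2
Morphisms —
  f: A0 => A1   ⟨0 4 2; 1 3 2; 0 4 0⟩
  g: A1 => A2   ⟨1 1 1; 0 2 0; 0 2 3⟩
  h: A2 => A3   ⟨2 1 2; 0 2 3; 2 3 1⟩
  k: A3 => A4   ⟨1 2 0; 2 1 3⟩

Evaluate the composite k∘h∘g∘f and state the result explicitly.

  e0=(1,0,0) f=>(0,1,0) g=>(1,2,2) h=>(3,0,0) k=>(3,1)
  e1=(0,1,0) f=>(4,3,4) g=>(1,1,3) h=>(4,1,3) k=>(1,3)
  e2=(0,0,1) f=>(2,2,0) g=>(4,4,4) h=>(0,0,4) k=>(0,2)
composite: ⟨3 1 0; 1 3 2⟩

Answer: ⟨3 1 0; 1 3 2⟩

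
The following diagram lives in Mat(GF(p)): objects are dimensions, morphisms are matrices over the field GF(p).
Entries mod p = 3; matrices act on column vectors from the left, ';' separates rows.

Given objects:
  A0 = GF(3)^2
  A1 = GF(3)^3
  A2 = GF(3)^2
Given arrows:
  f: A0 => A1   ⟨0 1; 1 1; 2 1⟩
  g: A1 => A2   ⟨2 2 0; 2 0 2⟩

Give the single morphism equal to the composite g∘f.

  e0=[1,0] f=>[0,1,2] g=>[2,1]
  e1=[0,1] f=>[1,1,1] g=>[1,1]
result: ⟨2 1; 1 1⟩

Answer: ⟨2 1; 1 1⟩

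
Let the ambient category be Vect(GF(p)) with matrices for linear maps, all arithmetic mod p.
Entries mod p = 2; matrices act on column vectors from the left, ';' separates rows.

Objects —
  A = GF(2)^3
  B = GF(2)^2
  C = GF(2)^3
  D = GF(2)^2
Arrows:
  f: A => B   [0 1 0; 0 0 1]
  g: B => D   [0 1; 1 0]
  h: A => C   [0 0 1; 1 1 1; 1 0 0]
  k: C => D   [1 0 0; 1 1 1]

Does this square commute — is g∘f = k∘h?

1) trace f;g:
  e0=⟨1,0,0⟩ f=>⟨0,0⟩ g=>⟨0,0⟩
  e1=⟨0,1,0⟩ f=>⟨1,0⟩ g=>⟨0,1⟩
  e2=⟨0,0,1⟩ f=>⟨0,1⟩ g=>⟨1,0⟩
  composite₁ = [0 0 1; 0 1 0]
2) trace h;k:
  e0=⟨1,0,0⟩ h=>⟨0,1,1⟩ k=>⟨0,0⟩
  e1=⟨0,1,0⟩ h=>⟨0,1,0⟩ k=>⟨0,1⟩
  e2=⟨0,0,1⟩ h=>⟨1,1,0⟩ k=>⟨1,0⟩
  composite₂ = [0 0 1; 0 1 0]
Equal? same morphism ✓

Answer: COMMUTES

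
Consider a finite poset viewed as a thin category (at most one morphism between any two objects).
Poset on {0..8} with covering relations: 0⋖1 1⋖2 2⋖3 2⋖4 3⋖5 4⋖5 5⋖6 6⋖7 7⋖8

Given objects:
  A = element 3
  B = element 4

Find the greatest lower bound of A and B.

{x : x<=A ∧ x<=B} = {0,1,2}  (A=3, B=4)
  0 <= 2
  1 <= 2
  2 <= 2
glb = 2

Answer: A∧B = 2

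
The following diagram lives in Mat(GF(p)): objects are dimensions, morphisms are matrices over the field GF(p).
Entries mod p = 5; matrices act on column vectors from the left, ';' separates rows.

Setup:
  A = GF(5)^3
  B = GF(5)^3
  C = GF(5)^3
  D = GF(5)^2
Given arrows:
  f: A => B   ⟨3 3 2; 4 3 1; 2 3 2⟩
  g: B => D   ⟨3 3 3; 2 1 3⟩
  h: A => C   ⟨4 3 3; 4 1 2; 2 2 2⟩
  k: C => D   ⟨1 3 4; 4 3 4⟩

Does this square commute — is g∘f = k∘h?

1) trace f;g:
  e0=[1,0,0] f=>[3,4,2] g=>[2,1]
  e1=[0,1,0] f=>[3,3,3] g=>[2,3]
  e2=[0,0,1] f=>[2,1,2] g=>[0,1]
  result₁ = ⟨2 2 0; 1 3 1⟩
2) trace h;k:
  e0=[1,0,0] h=>[4,4,2] k=>[4,1]
  e1=[0,1,0] h=>[3,1,2] k=>[4,3]
  e2=[0,0,1] h=>[3,2,2] k=>[2,1]
  result₂ = ⟨4 4 2; 1 3 1⟩
Equal? distinct morphisms ✗

Answer: DOES NOT COMMUTE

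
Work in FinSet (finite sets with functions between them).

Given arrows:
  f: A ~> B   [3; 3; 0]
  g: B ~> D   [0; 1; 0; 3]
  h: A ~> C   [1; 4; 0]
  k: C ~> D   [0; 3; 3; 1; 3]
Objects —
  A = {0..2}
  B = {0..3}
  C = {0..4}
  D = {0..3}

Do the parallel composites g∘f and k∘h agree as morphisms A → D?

1) trace f;g:
  0 f~>3 g~>3
  1 f~>3 g~>3
  2 f~>0 g~>0
  result₁ = [3; 3; 0]
2) trace h;k:
  0 h~>1 k~>3
  1 h~>4 k~>3
  2 h~>0 k~>0
  result₂ = [3; 3; 0]
Equal? YES — commutes

Answer: COMMUTES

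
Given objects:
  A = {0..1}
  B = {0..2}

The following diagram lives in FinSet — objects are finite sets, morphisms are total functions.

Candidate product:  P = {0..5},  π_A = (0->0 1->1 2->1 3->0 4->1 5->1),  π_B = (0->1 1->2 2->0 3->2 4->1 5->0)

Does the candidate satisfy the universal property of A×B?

Answer: NOT A VALID PRODUCT — duplicate pair at indices 2,5

Derivation:
|A|·|B| = 2·3 = 6;  |P| = 6
Check the pairing map k ↦ (π_A(k), π_B(k)):
  0 -> (0,1)
  1 -> (1,2)
  2 -> (1,0)
  3 -> (0,2)
  4 -> (1,1)
  5 -> (1,0)  ✗ repeats pair of k=2
distinct pairs in image: 5 / 6 needed
  → (1,0) hit at k=2 and k=5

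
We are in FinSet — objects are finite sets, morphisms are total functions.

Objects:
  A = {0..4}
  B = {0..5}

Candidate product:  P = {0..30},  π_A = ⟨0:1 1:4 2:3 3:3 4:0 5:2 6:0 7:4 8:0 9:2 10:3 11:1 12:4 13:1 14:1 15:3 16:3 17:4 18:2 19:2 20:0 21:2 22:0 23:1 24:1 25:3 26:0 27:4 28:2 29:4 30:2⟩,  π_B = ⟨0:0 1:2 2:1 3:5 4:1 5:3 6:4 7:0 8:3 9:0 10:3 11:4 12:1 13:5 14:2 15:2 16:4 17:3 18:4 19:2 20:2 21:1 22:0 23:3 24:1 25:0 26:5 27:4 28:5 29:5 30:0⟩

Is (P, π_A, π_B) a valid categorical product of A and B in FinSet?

Answer: NOT A VALID PRODUCT — |P|=31 ≠ |A|·|B|=30

Derivation:
|A|·|B| = 5·6 = 30;  |P| = 31
  → cardinalities differ; no bijection possible.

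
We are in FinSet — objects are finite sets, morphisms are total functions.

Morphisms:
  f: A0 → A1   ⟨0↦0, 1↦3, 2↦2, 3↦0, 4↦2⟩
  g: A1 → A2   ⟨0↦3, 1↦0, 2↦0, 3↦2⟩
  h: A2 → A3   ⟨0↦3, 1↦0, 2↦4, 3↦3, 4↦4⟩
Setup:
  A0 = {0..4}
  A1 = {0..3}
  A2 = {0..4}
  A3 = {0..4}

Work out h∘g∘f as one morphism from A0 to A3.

  0 f→0 g→3 h→3
  1 f→3 g→2 h→4
  2 f→2 g→0 h→3
  3 f→0 g→3 h→3
  4 f→2 g→0 h→3
composite: ⟨0↦3, 1↦4, 2↦3, 3↦3, 4↦3⟩

Answer: ⟨0↦3, 1↦4, 2↦3, 3↦3, 4↦3⟩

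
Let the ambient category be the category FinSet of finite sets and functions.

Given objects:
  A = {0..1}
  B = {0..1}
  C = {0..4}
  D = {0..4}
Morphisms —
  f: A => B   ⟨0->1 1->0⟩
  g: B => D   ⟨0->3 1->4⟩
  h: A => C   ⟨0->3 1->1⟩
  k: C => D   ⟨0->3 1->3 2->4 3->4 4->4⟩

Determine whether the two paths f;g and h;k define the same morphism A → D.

Answer: COMMUTES

Trace:
1) trace f;g:
  0 f=>1 g=>4
  1 f=>0 g=>3
  result₁ = ⟨0->4 1->3⟩
2) trace h;k:
  0 h=>3 k=>4
  1 h=>1 k=>3
  result₂ = ⟨0->4 1->3⟩
Equal? equal; square commutes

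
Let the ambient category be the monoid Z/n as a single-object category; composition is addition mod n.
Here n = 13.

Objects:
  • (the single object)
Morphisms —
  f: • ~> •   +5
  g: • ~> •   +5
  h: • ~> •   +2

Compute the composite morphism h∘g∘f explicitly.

  0 +5≡5 +5≡10 +2≡12  (mod 13)
result: +12

Answer: +12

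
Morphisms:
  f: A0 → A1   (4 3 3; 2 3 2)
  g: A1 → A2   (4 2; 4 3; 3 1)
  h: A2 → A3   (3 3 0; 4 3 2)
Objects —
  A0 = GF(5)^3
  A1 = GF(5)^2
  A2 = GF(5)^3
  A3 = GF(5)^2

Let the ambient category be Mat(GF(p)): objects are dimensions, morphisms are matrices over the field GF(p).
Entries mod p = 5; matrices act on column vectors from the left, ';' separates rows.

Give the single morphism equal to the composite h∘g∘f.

  e0=(1,0,0) f→(4,2) g→(0,2,4) h→(1,4)
  e1=(0,1,0) f→(3,3) g→(3,1,2) h→(2,4)
  e2=(0,0,1) f→(3,2) g→(1,3,1) h→(2,0)
composite: (1 2 2; 4 4 0)

Answer: (1 2 2; 4 4 0)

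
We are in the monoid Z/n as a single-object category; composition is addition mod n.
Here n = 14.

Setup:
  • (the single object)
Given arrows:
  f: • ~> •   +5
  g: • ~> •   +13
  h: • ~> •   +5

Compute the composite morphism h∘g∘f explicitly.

  0 +5≡5 +13≡4 +5≡9  (mod 14)
composite: +9

Answer: +9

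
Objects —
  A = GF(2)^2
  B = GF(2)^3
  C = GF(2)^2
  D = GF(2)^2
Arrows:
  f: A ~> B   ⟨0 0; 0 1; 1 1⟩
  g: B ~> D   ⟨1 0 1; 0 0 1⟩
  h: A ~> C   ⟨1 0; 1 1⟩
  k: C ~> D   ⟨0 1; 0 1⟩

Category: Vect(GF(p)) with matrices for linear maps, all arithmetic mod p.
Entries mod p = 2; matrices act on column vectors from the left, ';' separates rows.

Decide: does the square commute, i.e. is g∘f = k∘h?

Path 1 = f;g:
  e0=⟨1,0⟩ f~>⟨0,0,1⟩ g~>⟨1,1⟩
  e1=⟨0,1⟩ f~>⟨0,1,1⟩ g~>⟨1,1⟩
  result₁ = ⟨1 1; 1 1⟩
Path 2 = h;k:
  e0=⟨1,0⟩ h~>⟨1,1⟩ k~>⟨1,1⟩
  e1=⟨0,1⟩ h~>⟨0,1⟩ k~>⟨1,1⟩
  result₂ = ⟨1 1; 1 1⟩
Equal? YES — commutes

Answer: COMMUTES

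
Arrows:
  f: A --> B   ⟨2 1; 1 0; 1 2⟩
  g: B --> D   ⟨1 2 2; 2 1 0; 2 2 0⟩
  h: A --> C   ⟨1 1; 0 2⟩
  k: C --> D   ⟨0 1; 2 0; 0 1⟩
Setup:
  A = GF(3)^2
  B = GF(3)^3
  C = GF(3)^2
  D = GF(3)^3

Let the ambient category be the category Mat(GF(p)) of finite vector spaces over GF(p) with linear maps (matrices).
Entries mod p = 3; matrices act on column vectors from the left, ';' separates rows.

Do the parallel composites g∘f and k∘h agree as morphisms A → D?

Answer: COMMUTES

Derivation:
1) trace f;g:
  e0=[1,0] f-->[2,1,1] g-->[0,2,0]
  e1=[0,1] f-->[1,0,2] g-->[2,2,2]
  ⟦path⟧₁ = ⟨0 2; 2 2; 0 2⟩
2) trace h;k:
  e0=[1,0] h-->[1,0] k-->[0,2,0]
  e1=[0,1] h-->[1,2] k-->[2,2,2]
  ⟦path⟧₂ = ⟨0 2; 2 2; 0 2⟩
Equal? YES — commutes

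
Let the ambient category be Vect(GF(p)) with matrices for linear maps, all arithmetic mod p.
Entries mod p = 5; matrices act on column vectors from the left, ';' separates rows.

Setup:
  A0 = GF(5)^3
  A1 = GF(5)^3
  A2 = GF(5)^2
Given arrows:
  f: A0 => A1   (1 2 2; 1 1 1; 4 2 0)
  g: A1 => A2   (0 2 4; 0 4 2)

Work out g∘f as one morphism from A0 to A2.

Answer: (3 0 2; 2 3 4)

Derivation:
  e0=(1,0,0) f=>(1,1,4) g=>(3,2)
  e1=(0,1,0) f=>(2,1,2) g=>(0,3)
  e2=(0,0,1) f=>(2,1,0) g=>(2,4)
result: (3 0 2; 2 3 4)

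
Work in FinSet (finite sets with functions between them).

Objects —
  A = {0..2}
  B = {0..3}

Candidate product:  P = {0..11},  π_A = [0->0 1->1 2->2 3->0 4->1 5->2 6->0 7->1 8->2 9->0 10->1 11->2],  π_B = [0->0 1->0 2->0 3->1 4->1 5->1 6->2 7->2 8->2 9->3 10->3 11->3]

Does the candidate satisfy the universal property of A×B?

|A|·|B| = 3·4 = 12;  |P| = 12
Check the pairing map k ↦ (π_A(k), π_B(k)):
  0 -> (0,0)
  1 -> (1,0)
  2 -> (2,0)
  3 -> (0,1)
  4 -> (1,1)
  5 -> (2,1)
  6 -> (0,2)
  7 -> (1,2)
  8 -> (2,2)
  9 -> (0,3)
  10 -> (1,3)
  11 -> (2,3)
distinct pairs in image: 12 / 12 needed
  → bijection onto A×B; projections well-typed.

Answer: VALID PRODUCT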